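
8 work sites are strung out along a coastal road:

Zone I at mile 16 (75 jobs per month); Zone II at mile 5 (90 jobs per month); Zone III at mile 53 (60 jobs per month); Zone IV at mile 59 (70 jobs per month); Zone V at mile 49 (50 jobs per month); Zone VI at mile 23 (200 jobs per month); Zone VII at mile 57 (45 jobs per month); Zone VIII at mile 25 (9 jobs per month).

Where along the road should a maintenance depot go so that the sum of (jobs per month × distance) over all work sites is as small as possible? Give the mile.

For a sum of weighted absolute distances on a line, the optimum is the weighted median (not the mean). Total weight W = 599; half-weight = 299.5.
Sort by position and accumulate weight:
  mile 5 (Zone II, w=90) → cum 90
  mile 16 (Zone I, w=75) → cum 165
  mile 23 (Zone VI, w=200) → cum 365  ≥ 299.5 → median here
  mile 25 (Zone VIII, w=9) → cum 374
  mile 49 (Zone V, w=50) → cum 424
  mile 53 (Zone III, w=60) → cum 484
  mile 57 (Zone VII, w=45) → cum 529
  mile 59 (Zone IV, w=70) → cum 599
Optimal location: mile 23.

x = 23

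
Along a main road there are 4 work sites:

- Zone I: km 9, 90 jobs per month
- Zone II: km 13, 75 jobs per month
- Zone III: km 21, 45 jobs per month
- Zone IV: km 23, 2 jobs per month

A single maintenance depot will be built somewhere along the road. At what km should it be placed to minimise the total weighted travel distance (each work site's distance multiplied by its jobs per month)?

x = 13

For a sum of weighted absolute distances on a line, the optimum is the weighted median (not the mean). Total weight W = 212; half-weight = 106.
Sort by position and accumulate weight:
  km 9 (Zone I, w=90) → cum 90
  km 13 (Zone II, w=75) → cum 165  ≥ 106 → median here
  km 21 (Zone III, w=45) → cum 210
  km 23 (Zone IV, w=2) → cum 212
Optimal location: km 13.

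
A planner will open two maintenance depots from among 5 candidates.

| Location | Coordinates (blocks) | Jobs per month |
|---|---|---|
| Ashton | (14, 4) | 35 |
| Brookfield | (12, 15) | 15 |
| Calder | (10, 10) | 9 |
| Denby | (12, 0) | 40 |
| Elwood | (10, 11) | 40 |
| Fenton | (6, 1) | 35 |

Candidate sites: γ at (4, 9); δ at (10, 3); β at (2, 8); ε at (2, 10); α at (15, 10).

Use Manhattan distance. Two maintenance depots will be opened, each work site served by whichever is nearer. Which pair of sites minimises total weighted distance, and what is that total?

{δ, α}, total 990

Evaluate every pair (each demand assigned to the nearer of the two):
  {δ, α}: total = 990
  {γ, δ}: total = 1178
  {δ, β}: total = 1178
  {δ, ε}: total = 1178
  {γ, α}: total = 1520
  {β, α}: total = 1555
  {ε, α}: total = 1625
  {γ, β}: total = 2148
  {γ, ε}: total = 2148
  {β, ε}: total = 2322
Best pair: {δ, α} with total 990.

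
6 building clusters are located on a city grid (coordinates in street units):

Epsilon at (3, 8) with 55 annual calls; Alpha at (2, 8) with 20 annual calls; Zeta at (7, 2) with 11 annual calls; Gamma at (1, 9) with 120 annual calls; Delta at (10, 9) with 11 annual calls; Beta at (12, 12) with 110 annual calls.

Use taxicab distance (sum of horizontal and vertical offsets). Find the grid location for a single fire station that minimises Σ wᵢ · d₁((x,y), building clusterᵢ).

(3, 9)

Manhattan distance separates: Σwᵢ(|x−xᵢ|+|y−yᵢ|) = Σwᵢ|x−xᵢ| + Σwᵢ|y−yᵢ|, so x and y are optimised independently as 1-D weighted medians.
Total weight W = 327; half = 163.5.
x-coordinate, sorted with cumulative weight:
  x=1 (Gamma, w=120) cum 120
  x=2 (Alpha, w=20) cum 140
  x=3 (Epsilon, w=55) cum 195  ← median
  x=7 (Zeta, w=11) cum 206
  x=10 (Delta, w=11) cum 217
  x=12 (Beta, w=110) cum 327
⇒ x* = 3
y-coordinate, sorted with cumulative weight:
  y=2 (Zeta, w=11) cum 11
  y=8 (Epsilon, w=55) cum 66
  y=8 (Alpha, w=20) cum 86
  y=9 (Gamma, w=120) cum 206  ← median
  y=9 (Delta, w=11) cum 217
  y=12 (Beta, w=110) cum 327
⇒ y* = 9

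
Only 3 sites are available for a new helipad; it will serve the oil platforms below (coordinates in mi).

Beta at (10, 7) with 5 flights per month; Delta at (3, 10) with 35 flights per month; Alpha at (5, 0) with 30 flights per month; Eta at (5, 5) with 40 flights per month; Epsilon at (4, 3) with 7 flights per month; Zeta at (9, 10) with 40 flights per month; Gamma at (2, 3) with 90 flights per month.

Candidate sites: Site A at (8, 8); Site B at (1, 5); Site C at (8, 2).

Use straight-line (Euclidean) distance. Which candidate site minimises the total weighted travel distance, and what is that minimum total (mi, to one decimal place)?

Total weighted distance at each candidate:
  Site A (8, 8): total = 1462.9
  Site B (1, 5): total = 1190.5
  Site C (8, 2): total = 1533.8
Minimum is at Site B with total 1190.5 mi.

Site B, total 1190.5 mi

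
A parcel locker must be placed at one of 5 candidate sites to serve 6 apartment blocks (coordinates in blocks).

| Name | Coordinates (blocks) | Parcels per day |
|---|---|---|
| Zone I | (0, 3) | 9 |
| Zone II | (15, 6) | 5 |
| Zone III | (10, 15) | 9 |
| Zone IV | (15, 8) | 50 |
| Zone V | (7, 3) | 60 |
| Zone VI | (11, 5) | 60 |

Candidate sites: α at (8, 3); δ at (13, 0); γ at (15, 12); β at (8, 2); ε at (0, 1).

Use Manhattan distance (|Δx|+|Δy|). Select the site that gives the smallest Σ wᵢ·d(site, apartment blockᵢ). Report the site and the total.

α, total 1208 blocks

Total weighted distance at each candidate:
  α (8, 3): total = 1208
  δ (13, 0): total = 1806
  γ (15, 12): total = 2198
  β (8, 2): total = 1401
  ε (0, 1): total = 2874
Minimum is at α with total 1208 blocks.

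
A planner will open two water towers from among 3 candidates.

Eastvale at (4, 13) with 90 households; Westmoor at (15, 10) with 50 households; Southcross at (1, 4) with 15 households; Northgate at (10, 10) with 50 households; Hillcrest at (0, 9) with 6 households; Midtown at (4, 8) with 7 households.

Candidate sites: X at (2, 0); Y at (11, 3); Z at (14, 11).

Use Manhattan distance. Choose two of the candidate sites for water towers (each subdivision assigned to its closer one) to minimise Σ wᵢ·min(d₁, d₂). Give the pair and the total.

Evaluate every pair (each demand assigned to the nearer of the two):
  {X, Z}: total = 1641
  {Y, Z}: total = 1775
  {X, Y}: total = 2511
Best pair: {X, Z} with total 1641.

{X, Z}, total 1641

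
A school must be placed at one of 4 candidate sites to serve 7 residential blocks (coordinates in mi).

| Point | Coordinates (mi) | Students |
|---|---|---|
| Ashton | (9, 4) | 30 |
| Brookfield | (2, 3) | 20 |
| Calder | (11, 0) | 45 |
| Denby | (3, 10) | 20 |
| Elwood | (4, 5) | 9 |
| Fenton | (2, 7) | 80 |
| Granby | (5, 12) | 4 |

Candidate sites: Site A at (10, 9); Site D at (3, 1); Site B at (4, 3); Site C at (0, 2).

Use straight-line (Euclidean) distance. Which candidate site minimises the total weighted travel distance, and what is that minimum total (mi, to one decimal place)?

Site B, total 1089.1 mi

Total weighted distance at each candidate:
  Site A (10, 9): total = 1649.8
  Site D (3, 1): total = 1357.2
  Site B (4, 3): total = 1089.1
  Site C (0, 2): total = 1515.8
Minimum is at Site B with total 1089.1 mi.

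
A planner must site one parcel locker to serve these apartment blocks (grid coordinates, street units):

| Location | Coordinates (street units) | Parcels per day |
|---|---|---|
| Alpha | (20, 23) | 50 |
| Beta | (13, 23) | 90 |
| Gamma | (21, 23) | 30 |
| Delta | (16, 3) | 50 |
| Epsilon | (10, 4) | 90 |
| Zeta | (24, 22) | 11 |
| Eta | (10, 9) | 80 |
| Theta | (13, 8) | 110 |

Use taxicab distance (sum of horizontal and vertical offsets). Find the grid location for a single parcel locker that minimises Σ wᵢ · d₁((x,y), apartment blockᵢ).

Manhattan distance separates: Σwᵢ(|x−xᵢ|+|y−yᵢ|) = Σwᵢ|x−xᵢ| + Σwᵢ|y−yᵢ|, so x and y are optimised independently as 1-D weighted medians.
Total weight W = 511; half = 255.5.
x-coordinate, sorted with cumulative weight:
  x=10 (Epsilon, w=90) cum 90
  x=10 (Eta, w=80) cum 170
  x=13 (Beta, w=90) cum 260  ← median
  x=13 (Theta, w=110) cum 370
  x=16 (Delta, w=50) cum 420
  x=20 (Alpha, w=50) cum 470
  x=21 (Gamma, w=30) cum 500
  x=24 (Zeta, w=11) cum 511
⇒ x* = 13
y-coordinate, sorted with cumulative weight:
  y=3 (Delta, w=50) cum 50
  y=4 (Epsilon, w=90) cum 140
  y=8 (Theta, w=110) cum 250
  y=9 (Eta, w=80) cum 330  ← median
  y=22 (Zeta, w=11) cum 341
  y=23 (Alpha, w=50) cum 391
  y=23 (Beta, w=90) cum 481
  y=23 (Gamma, w=30) cum 511
⇒ y* = 9

(13, 9)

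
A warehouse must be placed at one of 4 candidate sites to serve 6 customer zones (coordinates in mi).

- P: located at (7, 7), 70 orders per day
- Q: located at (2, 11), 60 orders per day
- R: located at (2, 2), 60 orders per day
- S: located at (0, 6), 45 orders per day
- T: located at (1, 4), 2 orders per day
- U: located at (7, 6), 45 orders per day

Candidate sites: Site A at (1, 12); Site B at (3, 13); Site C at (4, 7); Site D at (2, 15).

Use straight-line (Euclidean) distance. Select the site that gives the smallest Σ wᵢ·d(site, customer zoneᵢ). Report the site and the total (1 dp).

Site C, total 1137.8 mi

Total weighted distance at each candidate:
  Site A (1, 12): total = 1906.1
  Site B (3, 13): total = 2025.6
  Site C (4, 7): total = 1137.8
  Site D (2, 15): total = 2580.7
Minimum is at Site C with total 1137.8 mi.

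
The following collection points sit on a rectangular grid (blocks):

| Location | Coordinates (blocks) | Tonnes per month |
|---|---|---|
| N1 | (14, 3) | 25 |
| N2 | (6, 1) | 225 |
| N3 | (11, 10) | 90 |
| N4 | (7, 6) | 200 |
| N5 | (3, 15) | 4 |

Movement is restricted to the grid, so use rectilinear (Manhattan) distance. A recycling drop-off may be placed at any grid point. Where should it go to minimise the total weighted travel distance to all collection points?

Manhattan distance separates: Σwᵢ(|x−xᵢ|+|y−yᵢ|) = Σwᵢ|x−xᵢ| + Σwᵢ|y−yᵢ|, so x and y are optimised independently as 1-D weighted medians.
Total weight W = 544; half = 272.
x-coordinate, sorted with cumulative weight:
  x=3 (N5, w=4) cum 4
  x=6 (N2, w=225) cum 229
  x=7 (N4, w=200) cum 429  ← median
  x=11 (N3, w=90) cum 519
  x=14 (N1, w=25) cum 544
⇒ x* = 7
y-coordinate, sorted with cumulative weight:
  y=1 (N2, w=225) cum 225
  y=3 (N1, w=25) cum 250
  y=6 (N4, w=200) cum 450  ← median
  y=10 (N3, w=90) cum 540
  y=15 (N5, w=4) cum 544
⇒ y* = 6

(7, 6)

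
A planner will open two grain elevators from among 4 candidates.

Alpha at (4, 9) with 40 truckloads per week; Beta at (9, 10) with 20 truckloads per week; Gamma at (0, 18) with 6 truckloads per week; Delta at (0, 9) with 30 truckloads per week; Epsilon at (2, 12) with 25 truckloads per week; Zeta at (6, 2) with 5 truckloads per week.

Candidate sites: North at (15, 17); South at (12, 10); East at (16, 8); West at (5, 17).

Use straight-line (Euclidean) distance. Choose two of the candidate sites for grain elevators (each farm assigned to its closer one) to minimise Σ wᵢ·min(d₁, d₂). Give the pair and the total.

Evaluate every pair (each demand assigned to the nearer of the two):
  {South, West}: total = 891.9
  {East, West}: total = 985.8
  {North, West}: total = 1018.3
  {North, South}: total = 1135.2
  {South, East}: total = 1135.2
  {North, East}: total = 1604.9
Best pair: {South, West} with total 891.9.

{South, West}, total 891.9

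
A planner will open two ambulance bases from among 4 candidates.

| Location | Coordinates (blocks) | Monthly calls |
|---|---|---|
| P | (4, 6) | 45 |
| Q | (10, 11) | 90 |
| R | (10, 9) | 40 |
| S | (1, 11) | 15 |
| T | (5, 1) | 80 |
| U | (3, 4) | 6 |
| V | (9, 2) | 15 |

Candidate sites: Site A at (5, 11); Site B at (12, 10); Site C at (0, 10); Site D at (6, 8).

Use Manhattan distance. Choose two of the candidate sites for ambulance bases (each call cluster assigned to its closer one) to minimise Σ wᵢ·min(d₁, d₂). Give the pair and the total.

{Site B, Site D}, total 1507

Evaluate every pair (each demand assigned to the nearer of the two):
  {Site B, Site D}: total = 1507
  {Site A, Site D}: total = 1707
  {Site A, Site B}: total = 1739
  {Site C, Site D}: total = 1857
  {Site A, Site C}: total = 2079
  {Site B, Site C}: total = 2119
Best pair: {Site B, Site D} with total 1507.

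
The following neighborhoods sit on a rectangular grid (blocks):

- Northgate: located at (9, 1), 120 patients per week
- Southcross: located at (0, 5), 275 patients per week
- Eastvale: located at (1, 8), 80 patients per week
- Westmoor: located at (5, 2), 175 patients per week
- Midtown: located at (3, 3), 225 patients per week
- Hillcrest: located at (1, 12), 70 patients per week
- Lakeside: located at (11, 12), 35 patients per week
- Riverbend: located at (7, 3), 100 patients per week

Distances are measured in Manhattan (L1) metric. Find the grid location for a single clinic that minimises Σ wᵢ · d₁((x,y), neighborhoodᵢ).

(3, 3)

Manhattan distance separates: Σwᵢ(|x−xᵢ|+|y−yᵢ|) = Σwᵢ|x−xᵢ| + Σwᵢ|y−yᵢ|, so x and y are optimised independently as 1-D weighted medians.
Total weight W = 1080; half = 540.
x-coordinate, sorted with cumulative weight:
  x=0 (Southcross, w=275) cum 275
  x=1 (Eastvale, w=80) cum 355
  x=1 (Hillcrest, w=70) cum 425
  x=3 (Midtown, w=225) cum 650  ← median
  x=5 (Westmoor, w=175) cum 825
  x=7 (Riverbend, w=100) cum 925
  x=9 (Northgate, w=120) cum 1045
  x=11 (Lakeside, w=35) cum 1080
⇒ x* = 3
y-coordinate, sorted with cumulative weight:
  y=1 (Northgate, w=120) cum 120
  y=2 (Westmoor, w=175) cum 295
  y=3 (Midtown, w=225) cum 520
  y=3 (Riverbend, w=100) cum 620  ← median
  y=5 (Southcross, w=275) cum 895
  y=8 (Eastvale, w=80) cum 975
  y=12 (Hillcrest, w=70) cum 1045
  y=12 (Lakeside, w=35) cum 1080
⇒ y* = 3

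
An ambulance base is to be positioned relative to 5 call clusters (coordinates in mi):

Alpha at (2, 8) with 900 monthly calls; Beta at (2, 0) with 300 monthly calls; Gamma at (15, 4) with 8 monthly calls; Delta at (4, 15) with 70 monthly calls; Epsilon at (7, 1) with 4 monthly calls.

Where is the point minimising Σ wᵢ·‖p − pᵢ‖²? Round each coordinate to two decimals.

(2.21, 6.46)

The minimiser of Σwᵢ‖p−pᵢ‖² is the weighted centroid p* = (Σwᵢpᵢ)/(Σwᵢ).
Σwᵢ = 1282.
Σwᵢxᵢ = 900·2 + 300·2 + 8·15 + 70·4 + 4·7 = 2828.
Σwᵢyᵢ = 900·8 + 300·0 + 8·4 + 70·15 + 4·1 = 8286.
x* = 2828/1282 = 2.21, y* = 8286/1282 = 6.46.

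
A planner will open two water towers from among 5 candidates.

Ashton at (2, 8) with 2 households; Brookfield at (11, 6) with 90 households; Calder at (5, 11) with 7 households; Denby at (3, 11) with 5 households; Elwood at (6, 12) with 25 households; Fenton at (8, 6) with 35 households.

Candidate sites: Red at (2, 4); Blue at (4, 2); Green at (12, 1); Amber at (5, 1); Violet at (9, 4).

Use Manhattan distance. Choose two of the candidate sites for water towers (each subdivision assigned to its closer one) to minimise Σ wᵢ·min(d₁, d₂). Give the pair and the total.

{Red, Violet}, total 858

Evaluate every pair (each demand assigned to the nearer of the two):
  {Red, Violet}: total = 858
  {Blue, Violet}: total = 876
  {Amber, Violet}: total = 890
  {Green, Violet}: total = 904
  {Red, Green}: total = 1238
  {Blue, Green}: total = 1256
  {Green, Amber}: total = 1270
  {Red, Blue}: total = 1688
  {Red, Amber}: total = 1688
  {Blue, Amber}: total = 1706
Best pair: {Red, Violet} with total 858.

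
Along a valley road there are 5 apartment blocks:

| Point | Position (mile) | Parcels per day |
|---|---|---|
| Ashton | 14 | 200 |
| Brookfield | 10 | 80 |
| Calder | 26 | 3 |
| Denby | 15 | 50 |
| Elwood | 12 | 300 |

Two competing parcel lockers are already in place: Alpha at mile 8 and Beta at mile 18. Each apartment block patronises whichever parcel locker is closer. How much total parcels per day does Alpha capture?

The indifferent point is the midpoint (8+18)/2 = 13; apartment blocks left of it (closer to Alpha at 8) go to Alpha, those right go to Beta.
  Brookfield at 10 (w=80) → Alpha
  Elwood at 12 (w=300) → Alpha
  Ashton at 14 (w=200) → Beta
  Denby at 15 (w=50) → Beta
  Calder at 26 (w=3) → Beta
Alpha captures 380; Beta captures 253.

380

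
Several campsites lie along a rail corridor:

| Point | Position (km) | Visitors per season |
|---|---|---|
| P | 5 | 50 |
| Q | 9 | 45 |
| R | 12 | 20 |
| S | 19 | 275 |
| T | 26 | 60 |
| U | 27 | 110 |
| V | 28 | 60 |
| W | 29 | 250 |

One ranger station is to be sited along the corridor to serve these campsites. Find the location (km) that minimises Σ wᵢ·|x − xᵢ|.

x = 26

For a sum of weighted absolute distances on a line, the optimum is the weighted median (not the mean). Total weight W = 870; half-weight = 435.
Sort by position and accumulate weight:
  km 5 (P, w=50) → cum 50
  km 9 (Q, w=45) → cum 95
  km 12 (R, w=20) → cum 115
  km 19 (S, w=275) → cum 390
  km 26 (T, w=60) → cum 450  ≥ 435 → median here
  km 27 (U, w=110) → cum 560
  km 28 (V, w=60) → cum 620
  km 29 (W, w=250) → cum 870
Optimal location: km 26.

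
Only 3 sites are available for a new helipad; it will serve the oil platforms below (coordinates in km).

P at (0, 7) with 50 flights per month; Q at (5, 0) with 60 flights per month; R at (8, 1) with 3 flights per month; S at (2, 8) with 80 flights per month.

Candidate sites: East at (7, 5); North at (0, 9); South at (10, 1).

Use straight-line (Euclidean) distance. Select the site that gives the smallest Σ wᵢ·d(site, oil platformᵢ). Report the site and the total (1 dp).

Total weighted distance at each candidate:
  East (7, 5): total = 1166.0
  North (0, 9): total = 930.6
  South (10, 1): total = 1745.4
Minimum is at North with total 930.6 km.

North, total 930.6 km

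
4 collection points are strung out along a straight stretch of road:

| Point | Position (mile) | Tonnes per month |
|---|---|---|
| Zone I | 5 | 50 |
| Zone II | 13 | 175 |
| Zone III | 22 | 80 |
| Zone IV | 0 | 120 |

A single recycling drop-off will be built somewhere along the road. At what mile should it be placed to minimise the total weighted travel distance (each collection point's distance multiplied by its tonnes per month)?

x = 13

For a sum of weighted absolute distances on a line, the optimum is the weighted median (not the mean). Total weight W = 425; half-weight = 212.5.
Sort by position and accumulate weight:
  mile 0 (Zone IV, w=120) → cum 120
  mile 5 (Zone I, w=50) → cum 170
  mile 13 (Zone II, w=175) → cum 345  ≥ 212.5 → median here
  mile 22 (Zone III, w=80) → cum 425
Optimal location: mile 13.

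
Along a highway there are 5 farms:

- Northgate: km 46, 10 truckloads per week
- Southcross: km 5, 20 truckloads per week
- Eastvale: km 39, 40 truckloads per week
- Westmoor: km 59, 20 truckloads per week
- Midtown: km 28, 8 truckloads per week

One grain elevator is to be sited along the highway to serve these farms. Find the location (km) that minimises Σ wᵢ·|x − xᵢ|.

For a sum of weighted absolute distances on a line, the optimum is the weighted median (not the mean). Total weight W = 98; half-weight = 49.
Sort by position and accumulate weight:
  km 5 (Southcross, w=20) → cum 20
  km 28 (Midtown, w=8) → cum 28
  km 39 (Eastvale, w=40) → cum 68  ≥ 49 → median here
  km 46 (Northgate, w=10) → cum 78
  km 59 (Westmoor, w=20) → cum 98
Optimal location: km 39.

x = 39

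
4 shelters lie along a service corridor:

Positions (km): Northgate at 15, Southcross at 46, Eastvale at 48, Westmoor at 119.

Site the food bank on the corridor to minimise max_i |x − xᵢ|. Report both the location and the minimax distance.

The 1-center on a line is the midpoint of the two extreme points: leftmost at 15, rightmost at 119.
Optimal location = (15 + 119)/2 = 67; maximum distance = (119 − 15)/2 = 52.

location 67, max distance 52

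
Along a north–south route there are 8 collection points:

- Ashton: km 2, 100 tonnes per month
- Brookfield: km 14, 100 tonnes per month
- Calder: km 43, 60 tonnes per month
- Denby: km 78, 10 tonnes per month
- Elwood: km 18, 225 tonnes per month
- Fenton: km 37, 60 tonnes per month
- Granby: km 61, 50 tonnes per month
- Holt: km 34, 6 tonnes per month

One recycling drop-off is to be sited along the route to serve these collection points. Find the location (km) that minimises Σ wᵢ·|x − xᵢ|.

x = 18

For a sum of weighted absolute distances on a line, the optimum is the weighted median (not the mean). Total weight W = 611; half-weight = 305.5.
Sort by position and accumulate weight:
  km 2 (Ashton, w=100) → cum 100
  km 14 (Brookfield, w=100) → cum 200
  km 18 (Elwood, w=225) → cum 425  ≥ 305.5 → median here
  km 34 (Holt, w=6) → cum 431
  km 37 (Fenton, w=60) → cum 491
  km 43 (Calder, w=60) → cum 551
  km 61 (Granby, w=50) → cum 601
  km 78 (Denby, w=10) → cum 611
Optimal location: km 18.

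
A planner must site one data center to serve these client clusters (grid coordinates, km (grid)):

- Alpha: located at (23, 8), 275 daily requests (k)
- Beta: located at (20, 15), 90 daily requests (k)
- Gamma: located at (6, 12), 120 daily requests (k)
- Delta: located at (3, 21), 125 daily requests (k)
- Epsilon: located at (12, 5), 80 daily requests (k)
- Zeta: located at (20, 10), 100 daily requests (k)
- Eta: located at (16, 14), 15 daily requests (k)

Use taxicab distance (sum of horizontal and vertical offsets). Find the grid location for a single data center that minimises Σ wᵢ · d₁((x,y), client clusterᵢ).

(20, 10)

Manhattan distance separates: Σwᵢ(|x−xᵢ|+|y−yᵢ|) = Σwᵢ|x−xᵢ| + Σwᵢ|y−yᵢ|, so x and y are optimised independently as 1-D weighted medians.
Total weight W = 805; half = 402.5.
x-coordinate, sorted with cumulative weight:
  x=3 (Delta, w=125) cum 125
  x=6 (Gamma, w=120) cum 245
  x=12 (Epsilon, w=80) cum 325
  x=16 (Eta, w=15) cum 340
  x=20 (Beta, w=90) cum 430  ← median
  x=20 (Zeta, w=100) cum 530
  x=23 (Alpha, w=275) cum 805
⇒ x* = 20
y-coordinate, sorted with cumulative weight:
  y=5 (Epsilon, w=80) cum 80
  y=8 (Alpha, w=275) cum 355
  y=10 (Zeta, w=100) cum 455  ← median
  y=12 (Gamma, w=120) cum 575
  y=14 (Eta, w=15) cum 590
  y=15 (Beta, w=90) cum 680
  y=21 (Delta, w=125) cum 805
⇒ y* = 10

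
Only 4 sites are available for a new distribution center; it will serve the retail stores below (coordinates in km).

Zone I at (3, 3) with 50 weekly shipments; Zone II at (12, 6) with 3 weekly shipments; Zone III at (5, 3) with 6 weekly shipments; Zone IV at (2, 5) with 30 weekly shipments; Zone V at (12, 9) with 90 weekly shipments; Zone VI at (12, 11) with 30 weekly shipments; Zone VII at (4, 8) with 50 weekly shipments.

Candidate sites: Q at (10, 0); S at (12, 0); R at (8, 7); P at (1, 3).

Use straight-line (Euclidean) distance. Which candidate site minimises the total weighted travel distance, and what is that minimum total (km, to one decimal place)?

Total weighted distance at each candidate:
  Q (10, 0): total = 2382.9
  S (12, 0): total = 2579.1
  R (8, 7): total = 1330.6
  P (1, 3): total = 2052.6
Minimum is at R with total 1330.6 km.

R, total 1330.6 km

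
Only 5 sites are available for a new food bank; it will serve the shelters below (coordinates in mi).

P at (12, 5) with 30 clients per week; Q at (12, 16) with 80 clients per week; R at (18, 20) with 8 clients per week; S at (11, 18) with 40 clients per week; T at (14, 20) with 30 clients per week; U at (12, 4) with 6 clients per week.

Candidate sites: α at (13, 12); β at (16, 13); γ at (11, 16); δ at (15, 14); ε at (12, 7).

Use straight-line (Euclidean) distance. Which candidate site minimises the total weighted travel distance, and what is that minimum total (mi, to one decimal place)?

γ, total 778.1 mi

Total weighted distance at each candidate:
  α (13, 12): total = 1160.7
  β (16, 13): total = 1286.9
  γ (11, 16): total = 778.1
  δ (15, 14): total = 1098.1
  ε (12, 7): total = 1748.9
Minimum is at γ with total 778.1 mi.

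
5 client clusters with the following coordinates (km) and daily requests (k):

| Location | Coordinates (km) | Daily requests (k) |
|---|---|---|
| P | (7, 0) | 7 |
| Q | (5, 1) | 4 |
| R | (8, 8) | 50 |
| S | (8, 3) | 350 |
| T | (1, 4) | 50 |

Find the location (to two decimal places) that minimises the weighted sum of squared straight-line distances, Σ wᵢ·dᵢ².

The minimiser of Σwᵢ‖p−pᵢ‖² is the weighted centroid p* = (Σwᵢpᵢ)/(Σwᵢ).
Σwᵢ = 461.
Σwᵢxᵢ = 7·7 + 4·5 + 50·8 + 350·8 + 50·1 = 3319.
Σwᵢyᵢ = 7·0 + 4·1 + 50·8 + 350·3 + 50·4 = 1654.
x* = 3319/461 = 7.20, y* = 1654/461 = 3.59.

(7.20, 3.59)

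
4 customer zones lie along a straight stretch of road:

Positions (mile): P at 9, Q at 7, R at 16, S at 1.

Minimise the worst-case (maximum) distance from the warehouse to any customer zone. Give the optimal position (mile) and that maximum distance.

The 1-center on a line is the midpoint of the two extreme points: leftmost at 1, rightmost at 16.
Optimal location = (1 + 16)/2 = 8.5; maximum distance = (16 − 1)/2 = 7.5.

location 8.5, max distance 7.5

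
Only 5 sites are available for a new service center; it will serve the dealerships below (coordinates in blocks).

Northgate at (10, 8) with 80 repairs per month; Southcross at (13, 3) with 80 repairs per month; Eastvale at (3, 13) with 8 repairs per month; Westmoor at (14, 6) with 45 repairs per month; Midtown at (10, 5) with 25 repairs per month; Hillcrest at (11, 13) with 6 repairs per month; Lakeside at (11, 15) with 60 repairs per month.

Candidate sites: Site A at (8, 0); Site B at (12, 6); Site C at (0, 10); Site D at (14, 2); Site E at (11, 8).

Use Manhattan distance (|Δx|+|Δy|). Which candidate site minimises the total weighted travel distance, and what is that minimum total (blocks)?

Site E, total 1519 blocks

Total weighted distance at each candidate:
  Site A (8, 0): total = 3475
  Site B (12, 6): total = 1581
  Site C (0, 10): total = 4837
  Site D (14, 2): total = 2535
  Site E (11, 8): total = 1519
Minimum is at Site E with total 1519 blocks.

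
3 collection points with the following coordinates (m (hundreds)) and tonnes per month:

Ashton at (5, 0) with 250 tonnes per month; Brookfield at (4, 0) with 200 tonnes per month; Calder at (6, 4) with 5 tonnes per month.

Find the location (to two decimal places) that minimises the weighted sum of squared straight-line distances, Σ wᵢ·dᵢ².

(4.57, 0.04)

The minimiser of Σwᵢ‖p−pᵢ‖² is the weighted centroid p* = (Σwᵢpᵢ)/(Σwᵢ).
Σwᵢ = 455.
Σwᵢxᵢ = 250·5 + 200·4 + 5·6 = 2080.
Σwᵢyᵢ = 250·0 + 200·0 + 5·4 = 20.
x* = 2080/455 = 4.57, y* = 20/455 = 0.04.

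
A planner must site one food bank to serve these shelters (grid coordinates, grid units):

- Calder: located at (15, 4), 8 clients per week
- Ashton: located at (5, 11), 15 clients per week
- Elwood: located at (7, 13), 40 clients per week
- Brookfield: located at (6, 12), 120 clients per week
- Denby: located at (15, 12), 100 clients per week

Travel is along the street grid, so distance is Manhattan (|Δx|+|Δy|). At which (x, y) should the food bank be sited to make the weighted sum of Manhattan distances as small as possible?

(7, 12)

Manhattan distance separates: Σwᵢ(|x−xᵢ|+|y−yᵢ|) = Σwᵢ|x−xᵢ| + Σwᵢ|y−yᵢ|, so x and y are optimised independently as 1-D weighted medians.
Total weight W = 283; half = 141.5.
x-coordinate, sorted with cumulative weight:
  x=5 (Ashton, w=15) cum 15
  x=6 (Brookfield, w=120) cum 135
  x=7 (Elwood, w=40) cum 175  ← median
  x=15 (Calder, w=8) cum 183
  x=15 (Denby, w=100) cum 283
⇒ x* = 7
y-coordinate, sorted with cumulative weight:
  y=4 (Calder, w=8) cum 8
  y=11 (Ashton, w=15) cum 23
  y=12 (Brookfield, w=120) cum 143  ← median
  y=12 (Denby, w=100) cum 243
  y=13 (Elwood, w=40) cum 283
⇒ y* = 12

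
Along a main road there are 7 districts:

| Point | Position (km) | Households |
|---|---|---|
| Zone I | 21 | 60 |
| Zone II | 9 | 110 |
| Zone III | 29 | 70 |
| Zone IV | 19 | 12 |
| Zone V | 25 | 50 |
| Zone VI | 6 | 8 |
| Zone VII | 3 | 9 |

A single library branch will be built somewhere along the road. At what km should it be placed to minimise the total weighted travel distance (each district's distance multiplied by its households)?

x = 21

For a sum of weighted absolute distances on a line, the optimum is the weighted median (not the mean). Total weight W = 319; half-weight = 159.5.
Sort by position and accumulate weight:
  km 3 (Zone VII, w=9) → cum 9
  km 6 (Zone VI, w=8) → cum 17
  km 9 (Zone II, w=110) → cum 127
  km 19 (Zone IV, w=12) → cum 139
  km 21 (Zone I, w=60) → cum 199  ≥ 159.5 → median here
  km 25 (Zone V, w=50) → cum 249
  km 29 (Zone III, w=70) → cum 319
Optimal location: km 21.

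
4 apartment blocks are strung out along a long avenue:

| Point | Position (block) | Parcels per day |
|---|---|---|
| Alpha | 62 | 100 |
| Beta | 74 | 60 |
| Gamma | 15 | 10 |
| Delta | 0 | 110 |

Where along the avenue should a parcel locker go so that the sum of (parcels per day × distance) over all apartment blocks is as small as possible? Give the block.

For a sum of weighted absolute distances on a line, the optimum is the weighted median (not the mean). Total weight W = 280; half-weight = 140.
Sort by position and accumulate weight:
  block 0 (Delta, w=110) → cum 110
  block 15 (Gamma, w=10) → cum 120
  block 62 (Alpha, w=100) → cum 220  ≥ 140 → median here
  block 74 (Beta, w=60) → cum 280
Optimal location: block 62.

x = 62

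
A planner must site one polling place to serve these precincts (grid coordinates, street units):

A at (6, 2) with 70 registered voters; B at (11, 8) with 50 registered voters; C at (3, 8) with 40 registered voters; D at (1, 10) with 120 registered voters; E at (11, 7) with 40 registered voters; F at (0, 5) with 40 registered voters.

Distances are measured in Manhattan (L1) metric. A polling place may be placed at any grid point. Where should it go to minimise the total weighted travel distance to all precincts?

(3, 8)

Manhattan distance separates: Σwᵢ(|x−xᵢ|+|y−yᵢ|) = Σwᵢ|x−xᵢ| + Σwᵢ|y−yᵢ|, so x and y are optimised independently as 1-D weighted medians.
Total weight W = 360; half = 180.
x-coordinate, sorted with cumulative weight:
  x=0 (F, w=40) cum 40
  x=1 (D, w=120) cum 160
  x=3 (C, w=40) cum 200  ← median
  x=6 (A, w=70) cum 270
  x=11 (B, w=50) cum 320
  x=11 (E, w=40) cum 360
⇒ x* = 3
y-coordinate, sorted with cumulative weight:
  y=2 (A, w=70) cum 70
  y=5 (F, w=40) cum 110
  y=7 (E, w=40) cum 150
  y=8 (B, w=50) cum 200  ← median
  y=8 (C, w=40) cum 240
  y=10 (D, w=120) cum 360
⇒ y* = 8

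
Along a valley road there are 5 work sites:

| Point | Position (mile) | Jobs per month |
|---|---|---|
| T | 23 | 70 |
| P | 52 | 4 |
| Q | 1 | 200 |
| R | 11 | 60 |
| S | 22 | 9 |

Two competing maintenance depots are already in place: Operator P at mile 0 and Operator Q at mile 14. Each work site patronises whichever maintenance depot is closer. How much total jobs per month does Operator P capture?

The indifferent point is the midpoint (0+14)/2 = 7; work sites left of it (closer to Operator P at 0) go to Operator P, those right go to Operator Q.
  Q at 1 (w=200) → Operator P
  R at 11 (w=60) → Operator Q
  S at 22 (w=9) → Operator Q
  T at 23 (w=70) → Operator Q
  P at 52 (w=4) → Operator Q
Operator P captures 200; Operator Q captures 143.

200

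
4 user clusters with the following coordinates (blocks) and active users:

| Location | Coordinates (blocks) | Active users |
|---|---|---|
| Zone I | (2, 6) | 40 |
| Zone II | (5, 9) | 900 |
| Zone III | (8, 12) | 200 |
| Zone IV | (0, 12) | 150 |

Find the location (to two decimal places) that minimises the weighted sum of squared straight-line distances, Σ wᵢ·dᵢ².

The minimiser of Σwᵢ‖p−pᵢ‖² is the weighted centroid p* = (Σwᵢpᵢ)/(Σwᵢ).
Σwᵢ = 1290.
Σwᵢxᵢ = 40·2 + 900·5 + 200·8 + 150·0 = 6180.
Σwᵢyᵢ = 40·6 + 900·9 + 200·12 + 150·12 = 12540.
x* = 6180/1290 = 4.79, y* = 12540/1290 = 9.72.

(4.79, 9.72)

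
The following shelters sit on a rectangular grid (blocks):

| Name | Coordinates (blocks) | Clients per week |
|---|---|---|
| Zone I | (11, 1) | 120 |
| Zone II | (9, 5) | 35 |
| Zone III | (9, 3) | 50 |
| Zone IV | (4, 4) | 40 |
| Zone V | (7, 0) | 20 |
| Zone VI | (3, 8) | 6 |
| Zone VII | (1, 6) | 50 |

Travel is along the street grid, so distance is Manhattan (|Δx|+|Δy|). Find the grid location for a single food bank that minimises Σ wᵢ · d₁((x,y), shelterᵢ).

(9, 3)

Manhattan distance separates: Σwᵢ(|x−xᵢ|+|y−yᵢ|) = Σwᵢ|x−xᵢ| + Σwᵢ|y−yᵢ|, so x and y are optimised independently as 1-D weighted medians.
Total weight W = 321; half = 160.5.
x-coordinate, sorted with cumulative weight:
  x=1 (Zone VII, w=50) cum 50
  x=3 (Zone VI, w=6) cum 56
  x=4 (Zone IV, w=40) cum 96
  x=7 (Zone V, w=20) cum 116
  x=9 (Zone II, w=35) cum 151
  x=9 (Zone III, w=50) cum 201  ← median
  x=11 (Zone I, w=120) cum 321
⇒ x* = 9
y-coordinate, sorted with cumulative weight:
  y=0 (Zone V, w=20) cum 20
  y=1 (Zone I, w=120) cum 140
  y=3 (Zone III, w=50) cum 190  ← median
  y=4 (Zone IV, w=40) cum 230
  y=5 (Zone II, w=35) cum 265
  y=6 (Zone VII, w=50) cum 315
  y=8 (Zone VI, w=6) cum 321
⇒ y* = 3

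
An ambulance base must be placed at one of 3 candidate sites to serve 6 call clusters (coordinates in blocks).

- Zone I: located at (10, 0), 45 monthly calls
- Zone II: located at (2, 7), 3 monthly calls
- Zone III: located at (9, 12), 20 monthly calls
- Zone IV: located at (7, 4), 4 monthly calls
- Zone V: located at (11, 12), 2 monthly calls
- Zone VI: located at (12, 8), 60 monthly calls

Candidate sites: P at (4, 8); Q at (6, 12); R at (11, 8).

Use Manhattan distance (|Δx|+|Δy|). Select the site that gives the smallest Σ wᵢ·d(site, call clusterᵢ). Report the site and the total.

R, total 655 blocks

Total weighted distance at each candidate:
  P (4, 8): total = 1349
  Q (6, 12): total = 1453
  R (11, 8): total = 655
Minimum is at R with total 655 blocks.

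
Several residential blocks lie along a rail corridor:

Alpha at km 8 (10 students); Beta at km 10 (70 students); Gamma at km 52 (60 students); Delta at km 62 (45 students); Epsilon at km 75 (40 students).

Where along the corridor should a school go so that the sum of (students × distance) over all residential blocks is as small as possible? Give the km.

For a sum of weighted absolute distances on a line, the optimum is the weighted median (not the mean). Total weight W = 225; half-weight = 112.5.
Sort by position and accumulate weight:
  km 8 (Alpha, w=10) → cum 10
  km 10 (Beta, w=70) → cum 80
  km 52 (Gamma, w=60) → cum 140  ≥ 112.5 → median here
  km 62 (Delta, w=45) → cum 185
  km 75 (Epsilon, w=40) → cum 225
Optimal location: km 52.

x = 52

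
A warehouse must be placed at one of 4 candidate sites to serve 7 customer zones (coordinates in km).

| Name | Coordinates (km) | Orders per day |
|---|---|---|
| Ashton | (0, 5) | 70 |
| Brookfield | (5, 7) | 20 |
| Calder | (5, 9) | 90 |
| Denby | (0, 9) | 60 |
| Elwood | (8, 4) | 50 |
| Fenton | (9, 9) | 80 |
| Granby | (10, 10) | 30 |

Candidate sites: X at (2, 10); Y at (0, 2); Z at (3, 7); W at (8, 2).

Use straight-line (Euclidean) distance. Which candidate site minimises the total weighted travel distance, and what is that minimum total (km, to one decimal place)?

Total weighted distance at each candidate:
  X (2, 10): total = 2110.5
  Y (0, 2): total = 3254.3
  Z (3, 7): total = 1789.3
  W (8, 2): total = 2951.0
Minimum is at Z with total 1789.3 km.

Z, total 1789.3 km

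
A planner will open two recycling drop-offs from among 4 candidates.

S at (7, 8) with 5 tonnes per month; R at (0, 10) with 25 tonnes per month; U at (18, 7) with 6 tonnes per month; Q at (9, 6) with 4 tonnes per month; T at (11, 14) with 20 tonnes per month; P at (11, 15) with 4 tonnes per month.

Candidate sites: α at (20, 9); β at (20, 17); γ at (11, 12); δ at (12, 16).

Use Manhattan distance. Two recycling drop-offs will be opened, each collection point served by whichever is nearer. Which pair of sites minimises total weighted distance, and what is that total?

{α, γ}, total 473

Evaluate every pair (each demand assigned to the nearer of the two):
  {α, γ}: total = 473
  {γ, δ}: total = 517
  {β, γ}: total = 521
  {α, δ}: total = 659
  {β, δ}: total = 707
  {α, β}: total = 959
Best pair: {α, γ} with total 473.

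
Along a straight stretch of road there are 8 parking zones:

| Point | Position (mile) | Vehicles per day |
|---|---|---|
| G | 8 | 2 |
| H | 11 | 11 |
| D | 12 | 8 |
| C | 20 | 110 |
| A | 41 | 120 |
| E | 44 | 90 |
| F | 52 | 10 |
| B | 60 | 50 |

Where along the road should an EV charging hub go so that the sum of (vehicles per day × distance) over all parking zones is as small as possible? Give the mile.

For a sum of weighted absolute distances on a line, the optimum is the weighted median (not the mean). Total weight W = 401; half-weight = 200.5.
Sort by position and accumulate weight:
  mile 8 (G, w=2) → cum 2
  mile 11 (H, w=11) → cum 13
  mile 12 (D, w=8) → cum 21
  mile 20 (C, w=110) → cum 131
  mile 41 (A, w=120) → cum 251  ≥ 200.5 → median here
  mile 44 (E, w=90) → cum 341
  mile 52 (F, w=10) → cum 351
  mile 60 (B, w=50) → cum 401
Optimal location: mile 41.

x = 41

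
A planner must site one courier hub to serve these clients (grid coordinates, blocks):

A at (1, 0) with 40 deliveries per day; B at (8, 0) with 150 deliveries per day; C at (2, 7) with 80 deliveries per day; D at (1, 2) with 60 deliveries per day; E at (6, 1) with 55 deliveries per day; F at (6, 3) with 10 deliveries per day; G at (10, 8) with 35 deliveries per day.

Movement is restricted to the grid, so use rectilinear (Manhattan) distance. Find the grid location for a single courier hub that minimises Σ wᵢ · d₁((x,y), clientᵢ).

(6, 1)

Manhattan distance separates: Σwᵢ(|x−xᵢ|+|y−yᵢ|) = Σwᵢ|x−xᵢ| + Σwᵢ|y−yᵢ|, so x and y are optimised independently as 1-D weighted medians.
Total weight W = 430; half = 215.
x-coordinate, sorted with cumulative weight:
  x=1 (A, w=40) cum 40
  x=1 (D, w=60) cum 100
  x=2 (C, w=80) cum 180
  x=6 (E, w=55) cum 235  ← median
  x=6 (F, w=10) cum 245
  x=8 (B, w=150) cum 395
  x=10 (G, w=35) cum 430
⇒ x* = 6
y-coordinate, sorted with cumulative weight:
  y=0 (A, w=40) cum 40
  y=0 (B, w=150) cum 190
  y=1 (E, w=55) cum 245  ← median
  y=2 (D, w=60) cum 305
  y=3 (F, w=10) cum 315
  y=7 (C, w=80) cum 395
  y=8 (G, w=35) cum 430
⇒ y* = 1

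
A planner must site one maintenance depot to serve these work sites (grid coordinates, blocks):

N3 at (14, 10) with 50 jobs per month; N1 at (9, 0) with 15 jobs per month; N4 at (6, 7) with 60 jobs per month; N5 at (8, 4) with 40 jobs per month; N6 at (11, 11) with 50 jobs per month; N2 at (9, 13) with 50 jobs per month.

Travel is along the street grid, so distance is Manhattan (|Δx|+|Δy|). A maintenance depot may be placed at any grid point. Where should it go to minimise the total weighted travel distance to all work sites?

Manhattan distance separates: Σwᵢ(|x−xᵢ|+|y−yᵢ|) = Σwᵢ|x−xᵢ| + Σwᵢ|y−yᵢ|, so x and y are optimised independently as 1-D weighted medians.
Total weight W = 265; half = 132.5.
x-coordinate, sorted with cumulative weight:
  x=6 (N4, w=60) cum 60
  x=8 (N5, w=40) cum 100
  x=9 (N1, w=15) cum 115
  x=9 (N2, w=50) cum 165  ← median
  x=11 (N6, w=50) cum 215
  x=14 (N3, w=50) cum 265
⇒ x* = 9
y-coordinate, sorted with cumulative weight:
  y=0 (N1, w=15) cum 15
  y=4 (N5, w=40) cum 55
  y=7 (N4, w=60) cum 115
  y=10 (N3, w=50) cum 165  ← median
  y=11 (N6, w=50) cum 215
  y=13 (N2, w=50) cum 265
⇒ y* = 10

(9, 10)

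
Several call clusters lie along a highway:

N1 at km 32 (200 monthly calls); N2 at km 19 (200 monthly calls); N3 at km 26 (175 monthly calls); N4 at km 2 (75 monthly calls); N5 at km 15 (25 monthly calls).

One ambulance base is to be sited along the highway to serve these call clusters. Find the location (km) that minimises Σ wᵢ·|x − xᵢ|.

x = 26

For a sum of weighted absolute distances on a line, the optimum is the weighted median (not the mean). Total weight W = 675; half-weight = 337.5.
Sort by position and accumulate weight:
  km 2 (N4, w=75) → cum 75
  km 15 (N5, w=25) → cum 100
  km 19 (N2, w=200) → cum 300
  km 26 (N3, w=175) → cum 475  ≥ 337.5 → median here
  km 32 (N1, w=200) → cum 675
Optimal location: km 26.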